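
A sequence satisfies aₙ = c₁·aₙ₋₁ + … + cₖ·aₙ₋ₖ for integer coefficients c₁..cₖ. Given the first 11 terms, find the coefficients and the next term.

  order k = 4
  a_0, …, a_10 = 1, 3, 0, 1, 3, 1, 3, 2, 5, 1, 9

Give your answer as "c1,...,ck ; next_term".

  a_4 = -1·1 + 1·0 + 1·3 + 1·1 = 3
  a_5 = -1·3 + 1·1 + 1·0 + 1·3 = 1
  a_6 = -1·1 + 1·3 + 1·1 + 1·0 = 3
  a_7 = -1·3 + 1·1 + 1·3 + 1·1 = 2
  a_8 = -1·2 + 1·3 + 1·1 + 1·3 = 5
  a_9 = -1·5 + 1·2 + 1·3 + 1·1 = 1
  a_10 = -1·1 + 1·5 + 1·2 + 1·3 = 9
  a_11 = -1·9 + 1·1 + 1·5 + 1·2 = -1

-1,1,1,1 ; -1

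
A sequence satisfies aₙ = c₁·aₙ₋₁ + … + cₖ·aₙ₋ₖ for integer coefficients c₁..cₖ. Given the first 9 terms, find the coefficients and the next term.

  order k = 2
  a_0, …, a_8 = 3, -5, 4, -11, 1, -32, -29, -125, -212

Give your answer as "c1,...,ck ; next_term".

  a_2 = 1·-5 + 3·3 = 4
  a_3 = 1·4 + 3·-5 = -11
  a_4 = 1·-11 + 3·4 = 1
  a_5 = 1·1 + 3·-11 = -32
  a_6 = 1·-32 + 3·1 = -29
  a_7 = 1·-29 + 3·-32 = -125
  a_8 = 1·-125 + 3·-29 = -212
  a_9 = 1·-212 + 3·-125 = -587

1,3 ; -587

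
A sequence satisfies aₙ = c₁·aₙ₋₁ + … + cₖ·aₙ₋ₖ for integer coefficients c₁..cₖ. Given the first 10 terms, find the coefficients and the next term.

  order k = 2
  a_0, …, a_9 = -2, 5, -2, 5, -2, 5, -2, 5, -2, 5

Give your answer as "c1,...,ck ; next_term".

  a_2 = 0·5 + 1·-2 = -2
  a_3 = 0·-2 + 1·5 = 5
  a_4 = 0·5 + 1·-2 = -2
  a_5 = 0·-2 + 1·5 = 5
  a_6 = 0·5 + 1·-2 = -2
  a_7 = 0·-2 + 1·5 = 5
  a_8 = 0·5 + 1·-2 = -2
  a_9 = 0·-2 + 1·5 = 5
  a_10 = 0·5 + 1·-2 = -2

0,1 ; -2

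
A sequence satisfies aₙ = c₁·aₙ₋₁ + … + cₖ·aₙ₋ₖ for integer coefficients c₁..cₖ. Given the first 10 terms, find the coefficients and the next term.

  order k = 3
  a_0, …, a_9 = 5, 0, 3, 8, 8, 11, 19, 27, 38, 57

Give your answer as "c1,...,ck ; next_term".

1,0,1 ; 84

  a_3 = 1·3 + 0·0 + 1·5 = 8
  a_4 = 1·8 + 0·3 + 1·0 = 8
  a_5 = 1·8 + 0·8 + 1·3 = 11
  a_6 = 1·11 + 0·8 + 1·8 = 19
  a_7 = 1·19 + 0·11 + 1·8 = 27
  a_8 = 1·27 + 0·19 + 1·11 = 38
  a_9 = 1·38 + 0·27 + 1·19 = 57
  a_10 = 1·57 + 0·38 + 1·27 = 84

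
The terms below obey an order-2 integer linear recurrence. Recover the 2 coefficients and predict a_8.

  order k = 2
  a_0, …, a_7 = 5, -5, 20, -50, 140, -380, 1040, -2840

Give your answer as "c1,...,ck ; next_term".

-2,2 ; 7760

  a_2 = -2·-5 + 2·5 = 20
  a_3 = -2·20 + 2·-5 = -50
  a_4 = -2·-50 + 2·20 = 140
  a_5 = -2·140 + 2·-50 = -380
  a_6 = -2·-380 + 2·140 = 1040
  a_7 = -2·1040 + 2·-380 = -2840
  a_8 = -2·-2840 + 2·1040 = 7760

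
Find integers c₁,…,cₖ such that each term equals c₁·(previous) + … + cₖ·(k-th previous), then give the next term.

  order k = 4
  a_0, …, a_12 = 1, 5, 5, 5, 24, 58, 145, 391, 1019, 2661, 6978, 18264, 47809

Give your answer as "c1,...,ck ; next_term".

2,1,2,-1 ; 125177

  a_4 = 2·5 + 1·5 + 2·5 + -1·1 = 24
  a_5 = 2·24 + 1·5 + 2·5 + -1·5 = 58
  a_6 = 2·58 + 1·24 + 2·5 + -1·5 = 145
  a_7 = 2·145 + 1·58 + 2·24 + -1·5 = 391
  a_8 = 2·391 + 1·145 + 2·58 + -1·24 = 1019
  a_9 = 2·1019 + 1·391 + 2·145 + -1·58 = 2661
  a_10 = 2·2661 + 1·1019 + 2·391 + -1·145 = 6978
  a_11 = 2·6978 + 1·2661 + 2·1019 + -1·391 = 18264
  a_12 = 2·18264 + 1·6978 + 2·2661 + -1·1019 = 47809
  a_13 = 2·47809 + 1·18264 + 2·6978 + -1·2661 = 125177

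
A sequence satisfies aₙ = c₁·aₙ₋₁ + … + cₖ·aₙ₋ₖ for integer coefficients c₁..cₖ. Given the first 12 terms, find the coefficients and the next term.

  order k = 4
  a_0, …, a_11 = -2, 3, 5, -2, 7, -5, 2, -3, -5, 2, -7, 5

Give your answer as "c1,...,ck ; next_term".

  a_4 = 0·-2 + 1·5 + 0·3 + -1·-2 = 7
  a_5 = 0·7 + 1·-2 + 0·5 + -1·3 = -5
  a_6 = 0·-5 + 1·7 + 0·-2 + -1·5 = 2
  a_7 = 0·2 + 1·-5 + 0·7 + -1·-2 = -3
  a_8 = 0·-3 + 1·2 + 0·-5 + -1·7 = -5
  a_9 = 0·-5 + 1·-3 + 0·2 + -1·-5 = 2
  a_10 = 0·2 + 1·-5 + 0·-3 + -1·2 = -7
  a_11 = 0·-7 + 1·2 + 0·-5 + -1·-3 = 5
  a_12 = 0·5 + 1·-7 + 0·2 + -1·-5 = -2

0,1,0,-1 ; -2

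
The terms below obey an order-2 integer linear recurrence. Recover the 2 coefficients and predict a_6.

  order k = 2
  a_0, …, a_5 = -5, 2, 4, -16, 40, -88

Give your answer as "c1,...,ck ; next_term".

-3,-2 ; 184

  a_2 = -3·2 + -2·-5 = 4
  a_3 = -3·4 + -2·2 = -16
  a_4 = -3·-16 + -2·4 = 40
  a_5 = -3·40 + -2·-16 = -88
  a_6 = -3·-88 + -2·40 = 184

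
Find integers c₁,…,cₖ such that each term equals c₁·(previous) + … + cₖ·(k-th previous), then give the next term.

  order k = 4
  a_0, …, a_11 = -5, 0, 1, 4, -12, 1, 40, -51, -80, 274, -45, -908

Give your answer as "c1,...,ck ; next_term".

-1,-3,1,1 ; 1237

  a_4 = -1·4 + -3·1 + 1·0 + 1·-5 = -12
  a_5 = -1·-12 + -3·4 + 1·1 + 1·0 = 1
  a_6 = -1·1 + -3·-12 + 1·4 + 1·1 = 40
  a_7 = -1·40 + -3·1 + 1·-12 + 1·4 = -51
  a_8 = -1·-51 + -3·40 + 1·1 + 1·-12 = -80
  a_9 = -1·-80 + -3·-51 + 1·40 + 1·1 = 274
  a_10 = -1·274 + -3·-80 + 1·-51 + 1·40 = -45
  a_11 = -1·-45 + -3·274 + 1·-80 + 1·-51 = -908
  a_12 = -1·-908 + -3·-45 + 1·274 + 1·-80 = 1237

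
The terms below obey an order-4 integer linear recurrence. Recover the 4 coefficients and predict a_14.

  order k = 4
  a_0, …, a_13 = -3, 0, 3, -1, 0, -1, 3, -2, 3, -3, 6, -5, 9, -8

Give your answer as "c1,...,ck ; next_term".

0,1,0,1 ; 15

  a_4 = 0·-1 + 1·3 + 0·0 + 1·-3 = 0
  a_5 = 0·0 + 1·-1 + 0·3 + 1·0 = -1
  a_6 = 0·-1 + 1·0 + 0·-1 + 1·3 = 3
  a_7 = 0·3 + 1·-1 + 0·0 + 1·-1 = -2
  a_8 = 0·-2 + 1·3 + 0·-1 + 1·0 = 3
  a_9 = 0·3 + 1·-2 + 0·3 + 1·-1 = -3
  a_10 = 0·-3 + 1·3 + 0·-2 + 1·3 = 6
  a_11 = 0·6 + 1·-3 + 0·3 + 1·-2 = -5
  a_12 = 0·-5 + 1·6 + 0·-3 + 1·3 = 9
  a_13 = 0·9 + 1·-5 + 0·6 + 1·-3 = -8
  a_14 = 0·-8 + 1·9 + 0·-5 + 1·6 = 15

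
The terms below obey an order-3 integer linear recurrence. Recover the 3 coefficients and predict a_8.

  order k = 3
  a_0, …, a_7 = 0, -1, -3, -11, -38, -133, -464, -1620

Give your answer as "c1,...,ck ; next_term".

  a_3 = 3·-3 + 2·-1 + -1·0 = -11
  a_4 = 3·-11 + 2·-3 + -1·-1 = -38
  a_5 = 3·-38 + 2·-11 + -1·-3 = -133
  a_6 = 3·-133 + 2·-38 + -1·-11 = -464
  a_7 = 3·-464 + 2·-133 + -1·-38 = -1620
  a_8 = 3·-1620 + 2·-464 + -1·-133 = -5655

3,2,-1 ; -5655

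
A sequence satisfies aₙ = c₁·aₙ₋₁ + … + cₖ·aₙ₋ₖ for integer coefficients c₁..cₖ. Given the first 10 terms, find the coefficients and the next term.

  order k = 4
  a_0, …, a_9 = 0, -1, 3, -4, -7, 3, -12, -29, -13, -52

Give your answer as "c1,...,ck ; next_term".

1,0,3,-1 ; -127

  a_4 = 1·-4 + 0·3 + 3·-1 + -1·0 = -7
  a_5 = 1·-7 + 0·-4 + 3·3 + -1·-1 = 3
  a_6 = 1·3 + 0·-7 + 3·-4 + -1·3 = -12
  a_7 = 1·-12 + 0·3 + 3·-7 + -1·-4 = -29
  a_8 = 1·-29 + 0·-12 + 3·3 + -1·-7 = -13
  a_9 = 1·-13 + 0·-29 + 3·-12 + -1·3 = -52
  a_10 = 1·-52 + 0·-13 + 3·-29 + -1·-12 = -127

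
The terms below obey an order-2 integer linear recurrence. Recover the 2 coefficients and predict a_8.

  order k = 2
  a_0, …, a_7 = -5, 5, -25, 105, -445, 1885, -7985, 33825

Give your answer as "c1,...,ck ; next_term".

-4,1 ; -143285

  a_2 = -4·5 + 1·-5 = -25
  a_3 = -4·-25 + 1·5 = 105
  a_4 = -4·105 + 1·-25 = -445
  a_5 = -4·-445 + 1·105 = 1885
  a_6 = -4·1885 + 1·-445 = -7985
  a_7 = -4·-7985 + 1·1885 = 33825
  a_8 = -4·33825 + 1·-7985 = -143285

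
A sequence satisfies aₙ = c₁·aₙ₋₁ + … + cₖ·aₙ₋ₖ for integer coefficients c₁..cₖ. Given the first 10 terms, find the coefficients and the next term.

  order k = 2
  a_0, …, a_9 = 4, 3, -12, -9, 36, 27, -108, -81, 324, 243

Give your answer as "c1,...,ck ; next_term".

  a_2 = 0·3 + -3·4 = -12
  a_3 = 0·-12 + -3·3 = -9
  a_4 = 0·-9 + -3·-12 = 36
  a_5 = 0·36 + -3·-9 = 27
  a_6 = 0·27 + -3·36 = -108
  a_7 = 0·-108 + -3·27 = -81
  a_8 = 0·-81 + -3·-108 = 324
  a_9 = 0·324 + -3·-81 = 243
  a_10 = 0·243 + -3·324 = -972

0,-3 ; -972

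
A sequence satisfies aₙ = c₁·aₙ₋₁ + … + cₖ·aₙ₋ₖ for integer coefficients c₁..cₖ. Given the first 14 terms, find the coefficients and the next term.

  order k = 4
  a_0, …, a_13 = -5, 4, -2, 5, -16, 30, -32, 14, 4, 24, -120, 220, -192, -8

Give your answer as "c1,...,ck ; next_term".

  a_4 = -2·5 + -2·-2 + 0·4 + 2·-5 = -16
  a_5 = -2·-16 + -2·5 + 0·-2 + 2·4 = 30
  a_6 = -2·30 + -2·-16 + 0·5 + 2·-2 = -32
  a_7 = -2·-32 + -2·30 + 0·-16 + 2·5 = 14
  a_8 = -2·14 + -2·-32 + 0·30 + 2·-16 = 4
  a_9 = -2·4 + -2·14 + 0·-32 + 2·30 = 24
  a_10 = -2·24 + -2·4 + 0·14 + 2·-32 = -120
  a_11 = -2·-120 + -2·24 + 0·4 + 2·14 = 220
  a_12 = -2·220 + -2·-120 + 0·24 + 2·4 = -192
  a_13 = -2·-192 + -2·220 + 0·-120 + 2·24 = -8
  a_14 = -2·-8 + -2·-192 + 0·220 + 2·-120 = 160

-2,-2,0,2 ; 160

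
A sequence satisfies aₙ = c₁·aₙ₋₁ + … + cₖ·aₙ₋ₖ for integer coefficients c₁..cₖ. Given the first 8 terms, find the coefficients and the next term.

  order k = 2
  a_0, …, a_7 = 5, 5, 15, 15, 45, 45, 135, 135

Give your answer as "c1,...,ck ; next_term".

  a_2 = 0·5 + 3·5 = 15
  a_3 = 0·15 + 3·5 = 15
  a_4 = 0·15 + 3·15 = 45
  a_5 = 0·45 + 3·15 = 45
  a_6 = 0·45 + 3·45 = 135
  a_7 = 0·135 + 3·45 = 135
  a_8 = 0·135 + 3·135 = 405

0,3 ; 405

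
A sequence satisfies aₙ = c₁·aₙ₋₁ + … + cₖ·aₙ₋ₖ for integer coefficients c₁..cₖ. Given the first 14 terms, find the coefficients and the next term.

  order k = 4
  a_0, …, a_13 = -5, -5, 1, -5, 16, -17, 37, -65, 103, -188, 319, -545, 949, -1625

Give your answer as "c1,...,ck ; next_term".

-1,1,-1,-1 ; 2800

  a_4 = -1·-5 + 1·1 + -1·-5 + -1·-5 = 16
  a_5 = -1·16 + 1·-5 + -1·1 + -1·-5 = -17
  a_6 = -1·-17 + 1·16 + -1·-5 + -1·1 = 37
  a_7 = -1·37 + 1·-17 + -1·16 + -1·-5 = -65
  a_8 = -1·-65 + 1·37 + -1·-17 + -1·16 = 103
  a_9 = -1·103 + 1·-65 + -1·37 + -1·-17 = -188
  a_10 = -1·-188 + 1·103 + -1·-65 + -1·37 = 319
  a_11 = -1·319 + 1·-188 + -1·103 + -1·-65 = -545
  a_12 = -1·-545 + 1·319 + -1·-188 + -1·103 = 949
  a_13 = -1·949 + 1·-545 + -1·319 + -1·-188 = -1625
  a_14 = -1·-1625 + 1·949 + -1·-545 + -1·319 = 2800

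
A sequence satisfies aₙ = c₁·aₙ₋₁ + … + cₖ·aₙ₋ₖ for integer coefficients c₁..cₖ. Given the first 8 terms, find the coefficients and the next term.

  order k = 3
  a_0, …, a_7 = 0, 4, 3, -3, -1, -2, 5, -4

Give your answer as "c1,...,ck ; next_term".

  a_3 = -1·3 + 0·4 + -1·0 = -3
  a_4 = -1·-3 + 0·3 + -1·4 = -1
  a_5 = -1·-1 + 0·-3 + -1·3 = -2
  a_6 = -1·-2 + 0·-1 + -1·-3 = 5
  a_7 = -1·5 + 0·-2 + -1·-1 = -4
  a_8 = -1·-4 + 0·5 + -1·-2 = 6

-1,0,-1 ; 6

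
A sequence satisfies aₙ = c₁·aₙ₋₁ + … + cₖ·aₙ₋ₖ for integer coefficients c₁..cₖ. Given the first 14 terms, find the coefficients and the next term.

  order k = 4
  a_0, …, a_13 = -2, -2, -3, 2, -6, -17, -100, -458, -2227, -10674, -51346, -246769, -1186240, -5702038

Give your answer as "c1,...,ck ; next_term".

  a_4 = 4·2 + 4·-3 + -1·-2 + 2·-2 = -6
  a_5 = 4·-6 + 4·2 + -1·-3 + 2·-2 = -17
  a_6 = 4·-17 + 4·-6 + -1·2 + 2·-3 = -100
  a_7 = 4·-100 + 4·-17 + -1·-6 + 2·2 = -458
  a_8 = 4·-458 + 4·-100 + -1·-17 + 2·-6 = -2227
  a_9 = 4·-2227 + 4·-458 + -1·-100 + 2·-17 = -10674
  a_10 = 4·-10674 + 4·-2227 + -1·-458 + 2·-100 = -51346
  a_11 = 4·-51346 + 4·-10674 + -1·-2227 + 2·-458 = -246769
  a_12 = 4·-246769 + 4·-51346 + -1·-10674 + 2·-2227 = -1186240
  a_13 = 4·-1186240 + 4·-246769 + -1·-51346 + 2·-10674 = -5702038
  a_14 = 4·-5702038 + 4·-1186240 + -1·-246769 + 2·-51346 = -27409035

4,4,-1,2 ; -27409035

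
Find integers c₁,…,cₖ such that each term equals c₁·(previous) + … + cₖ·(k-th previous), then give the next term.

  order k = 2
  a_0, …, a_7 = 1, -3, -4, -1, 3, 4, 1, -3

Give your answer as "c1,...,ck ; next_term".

  a_2 = 1·-3 + -1·1 = -4
  a_3 = 1·-4 + -1·-3 = -1
  a_4 = 1·-1 + -1·-4 = 3
  a_5 = 1·3 + -1·-1 = 4
  a_6 = 1·4 + -1·3 = 1
  a_7 = 1·1 + -1·4 = -3
  a_8 = 1·-3 + -1·1 = -4

1,-1 ; -4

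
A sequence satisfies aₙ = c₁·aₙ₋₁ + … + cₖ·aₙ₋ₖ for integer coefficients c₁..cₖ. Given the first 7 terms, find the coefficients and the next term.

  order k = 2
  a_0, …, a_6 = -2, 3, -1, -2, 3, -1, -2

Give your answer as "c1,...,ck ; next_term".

  a_2 = -1·3 + -1·-2 = -1
  a_3 = -1·-1 + -1·3 = -2
  a_4 = -1·-2 + -1·-1 = 3
  a_5 = -1·3 + -1·-2 = -1
  a_6 = -1·-1 + -1·3 = -2
  a_7 = -1·-2 + -1·-1 = 3

-1,-1 ; 3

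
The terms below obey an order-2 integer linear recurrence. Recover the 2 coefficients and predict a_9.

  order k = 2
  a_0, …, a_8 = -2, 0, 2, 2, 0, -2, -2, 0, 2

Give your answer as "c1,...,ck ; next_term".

1,-1 ; 2

  a_2 = 1·0 + -1·-2 = 2
  a_3 = 1·2 + -1·0 = 2
  a_4 = 1·2 + -1·2 = 0
  a_5 = 1·0 + -1·2 = -2
  a_6 = 1·-2 + -1·0 = -2
  a_7 = 1·-2 + -1·-2 = 0
  a_8 = 1·0 + -1·-2 = 2
  a_9 = 1·2 + -1·0 = 2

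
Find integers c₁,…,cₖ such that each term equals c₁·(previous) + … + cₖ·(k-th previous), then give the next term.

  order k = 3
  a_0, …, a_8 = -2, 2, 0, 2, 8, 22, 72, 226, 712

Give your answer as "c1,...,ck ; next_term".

2,3,2 ; 2246

  a_3 = 2·0 + 3·2 + 2·-2 = 2
  a_4 = 2·2 + 3·0 + 2·2 = 8
  a_5 = 2·8 + 3·2 + 2·0 = 22
  a_6 = 2·22 + 3·8 + 2·2 = 72
  a_7 = 2·72 + 3·22 + 2·8 = 226
  a_8 = 2·226 + 3·72 + 2·22 = 712
  a_9 = 2·712 + 3·226 + 2·72 = 2246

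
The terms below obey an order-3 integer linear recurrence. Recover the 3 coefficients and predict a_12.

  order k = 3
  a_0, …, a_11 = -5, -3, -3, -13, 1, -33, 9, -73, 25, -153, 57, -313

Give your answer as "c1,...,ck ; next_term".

  a_3 = -1·-3 + 2·-3 + 2·-5 = -13
  a_4 = -1·-13 + 2·-3 + 2·-3 = 1
  a_5 = -1·1 + 2·-13 + 2·-3 = -33
  a_6 = -1·-33 + 2·1 + 2·-13 = 9
  a_7 = -1·9 + 2·-33 + 2·1 = -73
  a_8 = -1·-73 + 2·9 + 2·-33 = 25
  a_9 = -1·25 + 2·-73 + 2·9 = -153
  a_10 = -1·-153 + 2·25 + 2·-73 = 57
  a_11 = -1·57 + 2·-153 + 2·25 = -313
  a_12 = -1·-313 + 2·57 + 2·-153 = 121

-1,2,2 ; 121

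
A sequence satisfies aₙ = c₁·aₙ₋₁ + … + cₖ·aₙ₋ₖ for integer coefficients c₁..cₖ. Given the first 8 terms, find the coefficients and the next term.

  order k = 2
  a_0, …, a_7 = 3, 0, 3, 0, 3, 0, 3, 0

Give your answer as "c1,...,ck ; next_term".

0,1 ; 3

  a_2 = 0·0 + 1·3 = 3
  a_3 = 0·3 + 1·0 = 0
  a_4 = 0·0 + 1·3 = 3
  a_5 = 0·3 + 1·0 = 0
  a_6 = 0·0 + 1·3 = 3
  a_7 = 0·3 + 1·0 = 0
  a_8 = 0·0 + 1·3 = 3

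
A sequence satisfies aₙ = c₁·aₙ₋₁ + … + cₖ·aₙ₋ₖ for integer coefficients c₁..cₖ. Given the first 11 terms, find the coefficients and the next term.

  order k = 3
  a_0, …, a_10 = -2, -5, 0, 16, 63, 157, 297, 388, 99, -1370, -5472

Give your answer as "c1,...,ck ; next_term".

  a_3 = 3·0 + -2·-5 + -3·-2 = 16
  a_4 = 3·16 + -2·0 + -3·-5 = 63
  a_5 = 3·63 + -2·16 + -3·0 = 157
  a_6 = 3·157 + -2·63 + -3·16 = 297
  a_7 = 3·297 + -2·157 + -3·63 = 388
  a_8 = 3·388 + -2·297 + -3·157 = 99
  a_9 = 3·99 + -2·388 + -3·297 = -1370
  a_10 = 3·-1370 + -2·99 + -3·388 = -5472
  a_11 = 3·-5472 + -2·-1370 + -3·99 = -13973

3,-2,-3 ; -13973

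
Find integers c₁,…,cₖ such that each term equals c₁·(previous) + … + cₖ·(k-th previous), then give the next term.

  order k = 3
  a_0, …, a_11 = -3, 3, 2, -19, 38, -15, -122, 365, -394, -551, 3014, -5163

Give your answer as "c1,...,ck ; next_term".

-2,-3,2 ; 182

  a_3 = -2·2 + -3·3 + 2·-3 = -19
  a_4 = -2·-19 + -3·2 + 2·3 = 38
  a_5 = -2·38 + -3·-19 + 2·2 = -15
  a_6 = -2·-15 + -3·38 + 2·-19 = -122
  a_7 = -2·-122 + -3·-15 + 2·38 = 365
  a_8 = -2·365 + -3·-122 + 2·-15 = -394
  a_9 = -2·-394 + -3·365 + 2·-122 = -551
  a_10 = -2·-551 + -3·-394 + 2·365 = 3014
  a_11 = -2·3014 + -3·-551 + 2·-394 = -5163
  a_12 = -2·-5163 + -3·3014 + 2·-551 = 182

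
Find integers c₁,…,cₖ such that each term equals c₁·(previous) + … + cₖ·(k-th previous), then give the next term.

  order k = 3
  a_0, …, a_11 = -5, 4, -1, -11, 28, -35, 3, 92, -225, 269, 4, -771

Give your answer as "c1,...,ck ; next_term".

  a_3 = -2·-1 + -2·4 + 1·-5 = -11
  a_4 = -2·-11 + -2·-1 + 1·4 = 28
  a_5 = -2·28 + -2·-11 + 1·-1 = -35
  a_6 = -2·-35 + -2·28 + 1·-11 = 3
  a_7 = -2·3 + -2·-35 + 1·28 = 92
  a_8 = -2·92 + -2·3 + 1·-35 = -225
  a_9 = -2·-225 + -2·92 + 1·3 = 269
  a_10 = -2·269 + -2·-225 + 1·92 = 4
  a_11 = -2·4 + -2·269 + 1·-225 = -771
  a_12 = -2·-771 + -2·4 + 1·269 = 1803

-2,-2,1 ; 1803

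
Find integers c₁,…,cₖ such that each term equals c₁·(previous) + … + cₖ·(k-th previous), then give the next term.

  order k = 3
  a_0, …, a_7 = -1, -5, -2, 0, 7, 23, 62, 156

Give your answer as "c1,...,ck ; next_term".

3,-1,-1 ; 383

  a_3 = 3·-2 + -1·-5 + -1·-1 = 0
  a_4 = 3·0 + -1·-2 + -1·-5 = 7
  a_5 = 3·7 + -1·0 + -1·-2 = 23
  a_6 = 3·23 + -1·7 + -1·0 = 62
  a_7 = 3·62 + -1·23 + -1·7 = 156
  a_8 = 3·156 + -1·62 + -1·23 = 383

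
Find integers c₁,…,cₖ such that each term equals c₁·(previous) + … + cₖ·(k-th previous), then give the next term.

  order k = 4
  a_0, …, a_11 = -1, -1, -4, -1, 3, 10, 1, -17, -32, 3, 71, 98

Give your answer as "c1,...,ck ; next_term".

  a_4 = 1·-1 + -1·-4 + -2·-1 + 2·-1 = 3
  a_5 = 1·3 + -1·-1 + -2·-4 + 2·-1 = 10
  a_6 = 1·10 + -1·3 + -2·-1 + 2·-4 = 1
  a_7 = 1·1 + -1·10 + -2·3 + 2·-1 = -17
  a_8 = 1·-17 + -1·1 + -2·10 + 2·3 = -32
  a_9 = 1·-32 + -1·-17 + -2·1 + 2·10 = 3
  a_10 = 1·3 + -1·-32 + -2·-17 + 2·1 = 71
  a_11 = 1·71 + -1·3 + -2·-32 + 2·-17 = 98
  a_12 = 1·98 + -1·71 + -2·3 + 2·-32 = -43

1,-1,-2,2 ; -43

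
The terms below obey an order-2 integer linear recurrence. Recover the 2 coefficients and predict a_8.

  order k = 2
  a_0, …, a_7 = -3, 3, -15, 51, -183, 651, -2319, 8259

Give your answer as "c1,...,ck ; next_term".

  a_2 = -3·3 + 2·-3 = -15
  a_3 = -3·-15 + 2·3 = 51
  a_4 = -3·51 + 2·-15 = -183
  a_5 = -3·-183 + 2·51 = 651
  a_6 = -3·651 + 2·-183 = -2319
  a_7 = -3·-2319 + 2·651 = 8259
  a_8 = -3·8259 + 2·-2319 = -29415

-3,2 ; -29415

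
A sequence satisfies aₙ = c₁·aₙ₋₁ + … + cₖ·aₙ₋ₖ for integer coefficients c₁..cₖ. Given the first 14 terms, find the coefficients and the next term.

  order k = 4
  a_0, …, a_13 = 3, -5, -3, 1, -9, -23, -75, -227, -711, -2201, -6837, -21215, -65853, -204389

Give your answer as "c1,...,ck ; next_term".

2,3,1,1 ; -634389

  a_4 = 2·1 + 3·-3 + 1·-5 + 1·3 = -9
  a_5 = 2·-9 + 3·1 + 1·-3 + 1·-5 = -23
  a_6 = 2·-23 + 3·-9 + 1·1 + 1·-3 = -75
  a_7 = 2·-75 + 3·-23 + 1·-9 + 1·1 = -227
  a_8 = 2·-227 + 3·-75 + 1·-23 + 1·-9 = -711
  a_9 = 2·-711 + 3·-227 + 1·-75 + 1·-23 = -2201
  a_10 = 2·-2201 + 3·-711 + 1·-227 + 1·-75 = -6837
  a_11 = 2·-6837 + 3·-2201 + 1·-711 + 1·-227 = -21215
  a_12 = 2·-21215 + 3·-6837 + 1·-2201 + 1·-711 = -65853
  a_13 = 2·-65853 + 3·-21215 + 1·-6837 + 1·-2201 = -204389
  a_14 = 2·-204389 + 3·-65853 + 1·-21215 + 1·-6837 = -634389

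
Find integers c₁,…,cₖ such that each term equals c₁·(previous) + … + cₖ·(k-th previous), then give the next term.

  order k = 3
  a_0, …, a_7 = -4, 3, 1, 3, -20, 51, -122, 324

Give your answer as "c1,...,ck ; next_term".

  a_3 = -3·1 + -2·3 + -3·-4 = 3
  a_4 = -3·3 + -2·1 + -3·3 = -20
  a_5 = -3·-20 + -2·3 + -3·1 = 51
  a_6 = -3·51 + -2·-20 + -3·3 = -122
  a_7 = -3·-122 + -2·51 + -3·-20 = 324
  a_8 = -3·324 + -2·-122 + -3·51 = -881

-3,-2,-3 ; -881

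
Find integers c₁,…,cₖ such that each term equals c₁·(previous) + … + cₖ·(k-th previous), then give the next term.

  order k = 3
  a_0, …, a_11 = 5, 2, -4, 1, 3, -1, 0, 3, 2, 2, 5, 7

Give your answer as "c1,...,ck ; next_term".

1,0,1 ; 9

  a_3 = 1·-4 + 0·2 + 1·5 = 1
  a_4 = 1·1 + 0·-4 + 1·2 = 3
  a_5 = 1·3 + 0·1 + 1·-4 = -1
  a_6 = 1·-1 + 0·3 + 1·1 = 0
  a_7 = 1·0 + 0·-1 + 1·3 = 3
  a_8 = 1·3 + 0·0 + 1·-1 = 2
  a_9 = 1·2 + 0·3 + 1·0 = 2
  a_10 = 1·2 + 0·2 + 1·3 = 5
  a_11 = 1·5 + 0·2 + 1·2 = 7
  a_12 = 1·7 + 0·5 + 1·2 = 9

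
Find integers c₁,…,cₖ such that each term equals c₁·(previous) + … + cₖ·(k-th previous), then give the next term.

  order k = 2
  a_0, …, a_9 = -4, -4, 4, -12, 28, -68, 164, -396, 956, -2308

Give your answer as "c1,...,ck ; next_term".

  a_2 = -2·-4 + 1·-4 = 4
  a_3 = -2·4 + 1·-4 = -12
  a_4 = -2·-12 + 1·4 = 28
  a_5 = -2·28 + 1·-12 = -68
  a_6 = -2·-68 + 1·28 = 164
  a_7 = -2·164 + 1·-68 = -396
  a_8 = -2·-396 + 1·164 = 956
  a_9 = -2·956 + 1·-396 = -2308
  a_10 = -2·-2308 + 1·956 = 5572

-2,1 ; 5572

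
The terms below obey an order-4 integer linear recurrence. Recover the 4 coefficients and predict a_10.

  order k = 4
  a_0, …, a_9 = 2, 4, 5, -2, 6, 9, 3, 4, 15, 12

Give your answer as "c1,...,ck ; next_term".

0,0,1,1 ; 7

  a_4 = 0·-2 + 0·5 + 1·4 + 1·2 = 6
  a_5 = 0·6 + 0·-2 + 1·5 + 1·4 = 9
  a_6 = 0·9 + 0·6 + 1·-2 + 1·5 = 3
  a_7 = 0·3 + 0·9 + 1·6 + 1·-2 = 4
  a_8 = 0·4 + 0·3 + 1·9 + 1·6 = 15
  a_9 = 0·15 + 0·4 + 1·3 + 1·9 = 12
  a_10 = 0·12 + 0·15 + 1·4 + 1·3 = 7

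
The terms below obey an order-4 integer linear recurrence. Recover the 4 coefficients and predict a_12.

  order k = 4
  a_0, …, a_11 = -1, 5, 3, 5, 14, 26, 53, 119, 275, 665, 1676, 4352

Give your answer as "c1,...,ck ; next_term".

  a_4 = 4·5 + -3·3 + 0·5 + -3·-1 = 14
  a_5 = 4·14 + -3·5 + 0·3 + -3·5 = 26
  a_6 = 4·26 + -3·14 + 0·5 + -3·3 = 53
  a_7 = 4·53 + -3·26 + 0·14 + -3·5 = 119
  a_8 = 4·119 + -3·53 + 0·26 + -3·14 = 275
  a_9 = 4·275 + -3·119 + 0·53 + -3·26 = 665
  a_10 = 4·665 + -3·275 + 0·119 + -3·53 = 1676
  a_11 = 4·1676 + -3·665 + 0·275 + -3·119 = 4352
  a_12 = 4·4352 + -3·1676 + 0·665 + -3·275 = 11555

4,-3,0,-3 ; 11555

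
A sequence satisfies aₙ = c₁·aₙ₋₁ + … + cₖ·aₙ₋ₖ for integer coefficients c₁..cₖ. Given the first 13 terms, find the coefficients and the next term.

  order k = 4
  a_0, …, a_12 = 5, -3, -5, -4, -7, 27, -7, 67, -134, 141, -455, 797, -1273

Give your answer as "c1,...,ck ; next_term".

  a_4 = -1·-4 + 1·-5 + -3·-3 + -3·5 = -7
  a_5 = -1·-7 + 1·-4 + -3·-5 + -3·-3 = 27
  a_6 = -1·27 + 1·-7 + -3·-4 + -3·-5 = -7
  a_7 = -1·-7 + 1·27 + -3·-7 + -3·-4 = 67
  a_8 = -1·67 + 1·-7 + -3·27 + -3·-7 = -134
  a_9 = -1·-134 + 1·67 + -3·-7 + -3·27 = 141
  a_10 = -1·141 + 1·-134 + -3·67 + -3·-7 = -455
  a_11 = -1·-455 + 1·141 + -3·-134 + -3·67 = 797
  a_12 = -1·797 + 1·-455 + -3·141 + -3·-134 = -1273
  a_13 = -1·-1273 + 1·797 + -3·-455 + -3·141 = 3012

-1,1,-3,-3 ; 3012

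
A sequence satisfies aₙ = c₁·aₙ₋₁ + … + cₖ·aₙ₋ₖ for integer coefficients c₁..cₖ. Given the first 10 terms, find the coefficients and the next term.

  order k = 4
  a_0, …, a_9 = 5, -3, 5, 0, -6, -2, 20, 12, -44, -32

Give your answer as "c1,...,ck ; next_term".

  a_4 = 1·0 + -2·5 + 2·-3 + 2·5 = -6
  a_5 = 1·-6 + -2·0 + 2·5 + 2·-3 = -2
  a_6 = 1·-2 + -2·-6 + 2·0 + 2·5 = 20
  a_7 = 1·20 + -2·-2 + 2·-6 + 2·0 = 12
  a_8 = 1·12 + -2·20 + 2·-2 + 2·-6 = -44
  a_9 = 1·-44 + -2·12 + 2·20 + 2·-2 = -32
  a_10 = 1·-32 + -2·-44 + 2·12 + 2·20 = 120

1,-2,2,2 ; 120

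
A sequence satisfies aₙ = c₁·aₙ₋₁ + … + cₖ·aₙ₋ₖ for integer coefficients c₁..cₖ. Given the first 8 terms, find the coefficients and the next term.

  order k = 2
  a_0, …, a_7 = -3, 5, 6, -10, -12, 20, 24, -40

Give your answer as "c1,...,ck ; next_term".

0,-2 ; -48

  a_2 = 0·5 + -2·-3 = 6
  a_3 = 0·6 + -2·5 = -10
  a_4 = 0·-10 + -2·6 = -12
  a_5 = 0·-12 + -2·-10 = 20
  a_6 = 0·20 + -2·-12 = 24
  a_7 = 0·24 + -2·20 = -40
  a_8 = 0·-40 + -2·24 = -48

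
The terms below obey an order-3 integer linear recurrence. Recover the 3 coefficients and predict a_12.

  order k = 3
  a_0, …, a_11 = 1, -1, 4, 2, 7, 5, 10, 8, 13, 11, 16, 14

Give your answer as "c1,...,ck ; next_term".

  a_3 = 1·4 + 1·-1 + -1·1 = 2
  a_4 = 1·2 + 1·4 + -1·-1 = 7
  a_5 = 1·7 + 1·2 + -1·4 = 5
  a_6 = 1·5 + 1·7 + -1·2 = 10
  a_7 = 1·10 + 1·5 + -1·7 = 8
  a_8 = 1·8 + 1·10 + -1·5 = 13
  a_9 = 1·13 + 1·8 + -1·10 = 11
  a_10 = 1·11 + 1·13 + -1·8 = 16
  a_11 = 1·16 + 1·11 + -1·13 = 14
  a_12 = 1·14 + 1·16 + -1·11 = 19

1,1,-1 ; 19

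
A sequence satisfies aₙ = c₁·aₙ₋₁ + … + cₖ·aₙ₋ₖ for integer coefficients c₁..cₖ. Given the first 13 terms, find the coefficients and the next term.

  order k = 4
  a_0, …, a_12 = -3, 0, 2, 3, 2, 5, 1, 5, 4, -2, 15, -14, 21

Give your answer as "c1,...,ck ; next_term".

-1,1,2,-1 ; -3

  a_4 = -1·3 + 1·2 + 2·0 + -1·-3 = 2
  a_5 = -1·2 + 1·3 + 2·2 + -1·0 = 5
  a_6 = -1·5 + 1·2 + 2·3 + -1·2 = 1
  a_7 = -1·1 + 1·5 + 2·2 + -1·3 = 5
  a_8 = -1·5 + 1·1 + 2·5 + -1·2 = 4
  a_9 = -1·4 + 1·5 + 2·1 + -1·5 = -2
  a_10 = -1·-2 + 1·4 + 2·5 + -1·1 = 15
  a_11 = -1·15 + 1·-2 + 2·4 + -1·5 = -14
  a_12 = -1·-14 + 1·15 + 2·-2 + -1·4 = 21
  a_13 = -1·21 + 1·-14 + 2·15 + -1·-2 = -3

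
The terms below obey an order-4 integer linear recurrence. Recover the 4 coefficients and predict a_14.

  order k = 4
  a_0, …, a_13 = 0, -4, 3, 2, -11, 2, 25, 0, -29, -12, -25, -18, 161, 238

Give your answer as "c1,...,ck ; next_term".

1,-3,1,-4 ; -163

  a_4 = 1·2 + -3·3 + 1·-4 + -4·0 = -11
  a_5 = 1·-11 + -3·2 + 1·3 + -4·-4 = 2
  a_6 = 1·2 + -3·-11 + 1·2 + -4·3 = 25
  a_7 = 1·25 + -3·2 + 1·-11 + -4·2 = 0
  a_8 = 1·0 + -3·25 + 1·2 + -4·-11 = -29
  a_9 = 1·-29 + -3·0 + 1·25 + -4·2 = -12
  a_10 = 1·-12 + -3·-29 + 1·0 + -4·25 = -25
  a_11 = 1·-25 + -3·-12 + 1·-29 + -4·0 = -18
  a_12 = 1·-18 + -3·-25 + 1·-12 + -4·-29 = 161
  a_13 = 1·161 + -3·-18 + 1·-25 + -4·-12 = 238
  a_14 = 1·238 + -3·161 + 1·-18 + -4·-25 = -163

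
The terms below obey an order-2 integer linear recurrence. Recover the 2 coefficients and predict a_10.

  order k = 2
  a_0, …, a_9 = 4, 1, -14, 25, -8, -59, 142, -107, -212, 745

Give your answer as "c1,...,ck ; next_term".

-2,-3 ; -854

  a_2 = -2·1 + -3·4 = -14
  a_3 = -2·-14 + -3·1 = 25
  a_4 = -2·25 + -3·-14 = -8
  a_5 = -2·-8 + -3·25 = -59
  a_6 = -2·-59 + -3·-8 = 142
  a_7 = -2·142 + -3·-59 = -107
  a_8 = -2·-107 + -3·142 = -212
  a_9 = -2·-212 + -3·-107 = 745
  a_10 = -2·745 + -3·-212 = -854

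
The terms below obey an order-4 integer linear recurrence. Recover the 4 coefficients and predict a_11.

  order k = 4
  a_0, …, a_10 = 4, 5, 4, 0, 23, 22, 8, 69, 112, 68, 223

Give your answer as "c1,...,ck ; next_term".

  a_4 = 0·0 + 0·4 + 3·5 + 2·4 = 23
  a_5 = 0·23 + 0·0 + 3·4 + 2·5 = 22
  a_6 = 0·22 + 0·23 + 3·0 + 2·4 = 8
  a_7 = 0·8 + 0·22 + 3·23 + 2·0 = 69
  a_8 = 0·69 + 0·8 + 3·22 + 2·23 = 112
  a_9 = 0·112 + 0·69 + 3·8 + 2·22 = 68
  a_10 = 0·68 + 0·112 + 3·69 + 2·8 = 223
  a_11 = 0·223 + 0·68 + 3·112 + 2·69 = 474

0,0,3,2 ; 474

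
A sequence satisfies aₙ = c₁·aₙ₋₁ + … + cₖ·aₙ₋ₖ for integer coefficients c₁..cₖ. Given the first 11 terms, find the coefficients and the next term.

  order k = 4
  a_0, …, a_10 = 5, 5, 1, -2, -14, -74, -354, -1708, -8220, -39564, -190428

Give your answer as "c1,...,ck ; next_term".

4,4,0,-2 ; -916552

  a_4 = 4·-2 + 4·1 + 0·5 + -2·5 = -14
  a_5 = 4·-14 + 4·-2 + 0·1 + -2·5 = -74
  a_6 = 4·-74 + 4·-14 + 0·-2 + -2·1 = -354
  a_7 = 4·-354 + 4·-74 + 0·-14 + -2·-2 = -1708
  a_8 = 4·-1708 + 4·-354 + 0·-74 + -2·-14 = -8220
  a_9 = 4·-8220 + 4·-1708 + 0·-354 + -2·-74 = -39564
  a_10 = 4·-39564 + 4·-8220 + 0·-1708 + -2·-354 = -190428
  a_11 = 4·-190428 + 4·-39564 + 0·-8220 + -2·-1708 = -916552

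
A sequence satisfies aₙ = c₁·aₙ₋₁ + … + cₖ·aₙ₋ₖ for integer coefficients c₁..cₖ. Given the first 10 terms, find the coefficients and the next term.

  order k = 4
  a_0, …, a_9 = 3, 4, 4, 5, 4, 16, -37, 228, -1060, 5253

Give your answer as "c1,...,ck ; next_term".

  a_4 = -4·5 + 4·4 + -1·4 + 4·3 = 4
  a_5 = -4·4 + 4·5 + -1·4 + 4·4 = 16
  a_6 = -4·16 + 4·4 + -1·5 + 4·4 = -37
  a_7 = -4·-37 + 4·16 + -1·4 + 4·5 = 228
  a_8 = -4·228 + 4·-37 + -1·16 + 4·4 = -1060
  a_9 = -4·-1060 + 4·228 + -1·-37 + 4·16 = 5253
  a_10 = -4·5253 + 4·-1060 + -1·228 + 4·-37 = -25628

-4,4,-1,4 ; -25628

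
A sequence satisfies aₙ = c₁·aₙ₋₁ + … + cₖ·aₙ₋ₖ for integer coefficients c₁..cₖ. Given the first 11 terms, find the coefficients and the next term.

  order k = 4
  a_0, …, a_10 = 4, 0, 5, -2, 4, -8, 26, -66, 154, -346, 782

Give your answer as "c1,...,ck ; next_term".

  a_4 = -3·-2 + -2·5 + 0·0 + 2·4 = 4
  a_5 = -3·4 + -2·-2 + 0·5 + 2·0 = -8
  a_6 = -3·-8 + -2·4 + 0·-2 + 2·5 = 26
  a_7 = -3·26 + -2·-8 + 0·4 + 2·-2 = -66
  a_8 = -3·-66 + -2·26 + 0·-8 + 2·4 = 154
  a_9 = -3·154 + -2·-66 + 0·26 + 2·-8 = -346
  a_10 = -3·-346 + -2·154 + 0·-66 + 2·26 = 782
  a_11 = -3·782 + -2·-346 + 0·154 + 2·-66 = -1786

-3,-2,0,2 ; -1786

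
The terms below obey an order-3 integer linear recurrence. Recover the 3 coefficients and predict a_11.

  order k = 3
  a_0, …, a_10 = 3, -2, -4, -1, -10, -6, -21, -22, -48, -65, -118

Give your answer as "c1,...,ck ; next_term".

  a_3 = 0·-4 + 2·-2 + 1·3 = -1
  a_4 = 0·-1 + 2·-4 + 1·-2 = -10
  a_5 = 0·-10 + 2·-1 + 1·-4 = -6
  a_6 = 0·-6 + 2·-10 + 1·-1 = -21
  a_7 = 0·-21 + 2·-6 + 1·-10 = -22
  a_8 = 0·-22 + 2·-21 + 1·-6 = -48
  a_9 = 0·-48 + 2·-22 + 1·-21 = -65
  a_10 = 0·-65 + 2·-48 + 1·-22 = -118
  a_11 = 0·-118 + 2·-65 + 1·-48 = -178

0,2,1 ; -178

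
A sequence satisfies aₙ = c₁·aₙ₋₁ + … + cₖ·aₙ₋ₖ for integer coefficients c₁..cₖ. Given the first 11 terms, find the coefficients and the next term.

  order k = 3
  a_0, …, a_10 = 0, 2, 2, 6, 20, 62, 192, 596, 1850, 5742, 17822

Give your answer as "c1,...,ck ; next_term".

  a_3 = 3·2 + 0·2 + 1·0 = 6
  a_4 = 3·6 + 0·2 + 1·2 = 20
  a_5 = 3·20 + 0·6 + 1·2 = 62
  a_6 = 3·62 + 0·20 + 1·6 = 192
  a_7 = 3·192 + 0·62 + 1·20 = 596
  a_8 = 3·596 + 0·192 + 1·62 = 1850
  a_9 = 3·1850 + 0·596 + 1·192 = 5742
  a_10 = 3·5742 + 0·1850 + 1·596 = 17822
  a_11 = 3·17822 + 0·5742 + 1·1850 = 55316

3,0,1 ; 55316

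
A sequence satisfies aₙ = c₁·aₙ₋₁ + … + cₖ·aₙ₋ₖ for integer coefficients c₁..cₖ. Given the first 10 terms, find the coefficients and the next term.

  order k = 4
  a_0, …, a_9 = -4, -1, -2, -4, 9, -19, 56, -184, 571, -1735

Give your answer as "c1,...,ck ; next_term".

-3,-1,-3,2 ; 5298

  a_4 = -3·-4 + -1·-2 + -3·-1 + 2·-4 = 9
  a_5 = -3·9 + -1·-4 + -3·-2 + 2·-1 = -19
  a_6 = -3·-19 + -1·9 + -3·-4 + 2·-2 = 56
  a_7 = -3·56 + -1·-19 + -3·9 + 2·-4 = -184
  a_8 = -3·-184 + -1·56 + -3·-19 + 2·9 = 571
  a_9 = -3·571 + -1·-184 + -3·56 + 2·-19 = -1735
  a_10 = -3·-1735 + -1·571 + -3·-184 + 2·56 = 5298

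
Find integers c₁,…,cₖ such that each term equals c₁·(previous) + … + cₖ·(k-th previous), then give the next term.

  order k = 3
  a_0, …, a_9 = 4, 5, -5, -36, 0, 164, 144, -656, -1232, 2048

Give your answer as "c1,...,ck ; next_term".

0,-4,-4 ; 7552

  a_3 = 0·-5 + -4·5 + -4·4 = -36
  a_4 = 0·-36 + -4·-5 + -4·5 = 0
  a_5 = 0·0 + -4·-36 + -4·-5 = 164
  a_6 = 0·164 + -4·0 + -4·-36 = 144
  a_7 = 0·144 + -4·164 + -4·0 = -656
  a_8 = 0·-656 + -4·144 + -4·164 = -1232
  a_9 = 0·-1232 + -4·-656 + -4·144 = 2048
  a_10 = 0·2048 + -4·-1232 + -4·-656 = 7552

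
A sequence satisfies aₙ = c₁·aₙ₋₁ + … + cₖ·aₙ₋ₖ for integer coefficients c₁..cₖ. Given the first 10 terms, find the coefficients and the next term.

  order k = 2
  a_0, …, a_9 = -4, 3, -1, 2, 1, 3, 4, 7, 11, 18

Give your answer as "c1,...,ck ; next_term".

1,1 ; 29

  a_2 = 1·3 + 1·-4 = -1
  a_3 = 1·-1 + 1·3 = 2
  a_4 = 1·2 + 1·-1 = 1
  a_5 = 1·1 + 1·2 = 3
  a_6 = 1·3 + 1·1 = 4
  a_7 = 1·4 + 1·3 = 7
  a_8 = 1·7 + 1·4 = 11
  a_9 = 1·11 + 1·7 = 18
  a_10 = 1·18 + 1·11 = 29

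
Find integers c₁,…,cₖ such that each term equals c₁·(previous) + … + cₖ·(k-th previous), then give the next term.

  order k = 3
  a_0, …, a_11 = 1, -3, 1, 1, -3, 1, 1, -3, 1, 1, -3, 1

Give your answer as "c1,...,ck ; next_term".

0,0,1 ; 1

  a_3 = 0·1 + 0·-3 + 1·1 = 1
  a_4 = 0·1 + 0·1 + 1·-3 = -3
  a_5 = 0·-3 + 0·1 + 1·1 = 1
  a_6 = 0·1 + 0·-3 + 1·1 = 1
  a_7 = 0·1 + 0·1 + 1·-3 = -3
  a_8 = 0·-3 + 0·1 + 1·1 = 1
  a_9 = 0·1 + 0·-3 + 1·1 = 1
  a_10 = 0·1 + 0·1 + 1·-3 = -3
  a_11 = 0·-3 + 0·1 + 1·1 = 1
  a_12 = 0·1 + 0·-3 + 1·1 = 1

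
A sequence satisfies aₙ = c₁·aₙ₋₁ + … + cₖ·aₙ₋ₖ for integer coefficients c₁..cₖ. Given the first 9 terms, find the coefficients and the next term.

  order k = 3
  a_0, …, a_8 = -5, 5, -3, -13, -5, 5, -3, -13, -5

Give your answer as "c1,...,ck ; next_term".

1,-1,1 ; 5

  a_3 = 1·-3 + -1·5 + 1·-5 = -13
  a_4 = 1·-13 + -1·-3 + 1·5 = -5
  a_5 = 1·-5 + -1·-13 + 1·-3 = 5
  a_6 = 1·5 + -1·-5 + 1·-13 = -3
  a_7 = 1·-3 + -1·5 + 1·-5 = -13
  a_8 = 1·-13 + -1·-3 + 1·5 = -5
  a_9 = 1·-5 + -1·-13 + 1·-3 = 5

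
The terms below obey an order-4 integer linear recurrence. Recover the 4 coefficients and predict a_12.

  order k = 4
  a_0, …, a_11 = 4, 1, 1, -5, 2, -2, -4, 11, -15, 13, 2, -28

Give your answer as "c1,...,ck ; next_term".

  a_4 = -1·-5 + 0·1 + 1·1 + -1·4 = 2
  a_5 = -1·2 + 0·-5 + 1·1 + -1·1 = -2
  a_6 = -1·-2 + 0·2 + 1·-5 + -1·1 = -4
  a_7 = -1·-4 + 0·-2 + 1·2 + -1·-5 = 11
  a_8 = -1·11 + 0·-4 + 1·-2 + -1·2 = -15
  a_9 = -1·-15 + 0·11 + 1·-4 + -1·-2 = 13
  a_10 = -1·13 + 0·-15 + 1·11 + -1·-4 = 2
  a_11 = -1·2 + 0·13 + 1·-15 + -1·11 = -28
  a_12 = -1·-28 + 0·2 + 1·13 + -1·-15 = 56

-1,0,1,-1 ; 56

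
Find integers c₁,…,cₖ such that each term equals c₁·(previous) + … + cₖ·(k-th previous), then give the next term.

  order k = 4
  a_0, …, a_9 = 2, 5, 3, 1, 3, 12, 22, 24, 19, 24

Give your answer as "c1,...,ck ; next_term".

  a_4 = 2·1 + -2·3 + 1·5 + 1·2 = 3
  a_5 = 2·3 + -2·1 + 1·3 + 1·5 = 12
  a_6 = 2·12 + -2·3 + 1·1 + 1·3 = 22
  a_7 = 2·22 + -2·12 + 1·3 + 1·1 = 24
  a_8 = 2·24 + -2·22 + 1·12 + 1·3 = 19
  a_9 = 2·19 + -2·24 + 1·22 + 1·12 = 24
  a_10 = 2·24 + -2·19 + 1·24 + 1·22 = 56

2,-2,1,1 ; 56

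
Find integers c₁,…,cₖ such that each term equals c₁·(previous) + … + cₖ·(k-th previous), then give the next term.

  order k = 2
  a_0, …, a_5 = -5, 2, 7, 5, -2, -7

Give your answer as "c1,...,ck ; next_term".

1,-1 ; -5

  a_2 = 1·2 + -1·-5 = 7
  a_3 = 1·7 + -1·2 = 5
  a_4 = 1·5 + -1·7 = -2
  a_5 = 1·-2 + -1·5 = -7
  a_6 = 1·-7 + -1·-2 = -5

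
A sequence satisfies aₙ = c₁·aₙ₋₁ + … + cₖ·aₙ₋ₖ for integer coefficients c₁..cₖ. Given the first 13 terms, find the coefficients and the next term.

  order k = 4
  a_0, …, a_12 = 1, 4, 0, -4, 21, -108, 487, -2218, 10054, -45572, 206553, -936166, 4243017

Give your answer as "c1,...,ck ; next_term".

  a_4 = -4·-4 + 3·0 + 2·4 + -3·1 = 21
  a_5 = -4·21 + 3·-4 + 2·0 + -3·4 = -108
  a_6 = -4·-108 + 3·21 + 2·-4 + -3·0 = 487
  a_7 = -4·487 + 3·-108 + 2·21 + -3·-4 = -2218
  a_8 = -4·-2218 + 3·487 + 2·-108 + -3·21 = 10054
  a_9 = -4·10054 + 3·-2218 + 2·487 + -3·-108 = -45572
  a_10 = -4·-45572 + 3·10054 + 2·-2218 + -3·487 = 206553
  a_11 = -4·206553 + 3·-45572 + 2·10054 + -3·-2218 = -936166
  a_12 = -4·-936166 + 3·206553 + 2·-45572 + -3·10054 = 4243017
  a_13 = -4·4243017 + 3·-936166 + 2·206553 + -3·-45572 = -19230744

-4,3,2,-3 ; -19230744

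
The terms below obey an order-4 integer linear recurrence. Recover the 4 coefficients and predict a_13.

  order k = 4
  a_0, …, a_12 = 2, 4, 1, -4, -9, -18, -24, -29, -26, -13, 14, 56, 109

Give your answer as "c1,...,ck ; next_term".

  a_4 = 1·-4 + 1·1 + -1·4 + -1·2 = -9
  a_5 = 1·-9 + 1·-4 + -1·1 + -1·4 = -18
  a_6 = 1·-18 + 1·-9 + -1·-4 + -1·1 = -24
  a_7 = 1·-24 + 1·-18 + -1·-9 + -1·-4 = -29
  a_8 = 1·-29 + 1·-24 + -1·-18 + -1·-9 = -26
  a_9 = 1·-26 + 1·-29 + -1·-24 + -1·-18 = -13
  a_10 = 1·-13 + 1·-26 + -1·-29 + -1·-24 = 14
  a_11 = 1·14 + 1·-13 + -1·-26 + -1·-29 = 56
  a_12 = 1·56 + 1·14 + -1·-13 + -1·-26 = 109
  a_13 = 1·109 + 1·56 + -1·14 + -1·-13 = 164

1,1,-1,-1 ; 164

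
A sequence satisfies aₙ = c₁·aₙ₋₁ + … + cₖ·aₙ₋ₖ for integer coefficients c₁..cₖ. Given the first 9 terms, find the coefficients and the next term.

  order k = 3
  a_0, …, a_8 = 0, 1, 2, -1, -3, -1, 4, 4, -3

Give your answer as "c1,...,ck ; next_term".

  a_3 = 0·2 + -1·1 + -1·0 = -1
  a_4 = 0·-1 + -1·2 + -1·1 = -3
  a_5 = 0·-3 + -1·-1 + -1·2 = -1
  a_6 = 0·-1 + -1·-3 + -1·-1 = 4
  a_7 = 0·4 + -1·-1 + -1·-3 = 4
  a_8 = 0·4 + -1·4 + -1·-1 = -3
  a_9 = 0·-3 + -1·4 + -1·4 = -8

0,-1,-1 ; -8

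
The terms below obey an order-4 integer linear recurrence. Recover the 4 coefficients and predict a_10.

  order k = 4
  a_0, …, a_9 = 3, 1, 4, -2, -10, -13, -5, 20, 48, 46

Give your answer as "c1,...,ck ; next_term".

1,-1,-1,-1 ; -17

  a_4 = 1·-2 + -1·4 + -1·1 + -1·3 = -10
  a_5 = 1·-10 + -1·-2 + -1·4 + -1·1 = -13
  a_6 = 1·-13 + -1·-10 + -1·-2 + -1·4 = -5
  a_7 = 1·-5 + -1·-13 + -1·-10 + -1·-2 = 20
  a_8 = 1·20 + -1·-5 + -1·-13 + -1·-10 = 48
  a_9 = 1·48 + -1·20 + -1·-5 + -1·-13 = 46
  a_10 = 1·46 + -1·48 + -1·20 + -1·-5 = -17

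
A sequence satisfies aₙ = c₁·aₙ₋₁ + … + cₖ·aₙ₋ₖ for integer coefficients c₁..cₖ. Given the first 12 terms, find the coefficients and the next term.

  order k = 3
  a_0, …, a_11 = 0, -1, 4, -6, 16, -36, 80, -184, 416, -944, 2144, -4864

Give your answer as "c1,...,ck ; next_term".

-1,2,-2 ; 11040

  a_3 = -1·4 + 2·-1 + -2·0 = -6
  a_4 = -1·-6 + 2·4 + -2·-1 = 16
  a_5 = -1·16 + 2·-6 + -2·4 = -36
  a_6 = -1·-36 + 2·16 + -2·-6 = 80
  a_7 = -1·80 + 2·-36 + -2·16 = -184
  a_8 = -1·-184 + 2·80 + -2·-36 = 416
  a_9 = -1·416 + 2·-184 + -2·80 = -944
  a_10 = -1·-944 + 2·416 + -2·-184 = 2144
  a_11 = -1·2144 + 2·-944 + -2·416 = -4864
  a_12 = -1·-4864 + 2·2144 + -2·-944 = 11040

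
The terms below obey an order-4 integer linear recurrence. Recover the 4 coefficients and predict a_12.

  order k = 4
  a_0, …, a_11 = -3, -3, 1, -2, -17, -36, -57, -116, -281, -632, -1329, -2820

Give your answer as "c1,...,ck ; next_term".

2,-1,2,2 ; -6137

  a_4 = 2·-2 + -1·1 + 2·-3 + 2·-3 = -17
  a_5 = 2·-17 + -1·-2 + 2·1 + 2·-3 = -36
  a_6 = 2·-36 + -1·-17 + 2·-2 + 2·1 = -57
  a_7 = 2·-57 + -1·-36 + 2·-17 + 2·-2 = -116
  a_8 = 2·-116 + -1·-57 + 2·-36 + 2·-17 = -281
  a_9 = 2·-281 + -1·-116 + 2·-57 + 2·-36 = -632
  a_10 = 2·-632 + -1·-281 + 2·-116 + 2·-57 = -1329
  a_11 = 2·-1329 + -1·-632 + 2·-281 + 2·-116 = -2820
  a_12 = 2·-2820 + -1·-1329 + 2·-632 + 2·-281 = -6137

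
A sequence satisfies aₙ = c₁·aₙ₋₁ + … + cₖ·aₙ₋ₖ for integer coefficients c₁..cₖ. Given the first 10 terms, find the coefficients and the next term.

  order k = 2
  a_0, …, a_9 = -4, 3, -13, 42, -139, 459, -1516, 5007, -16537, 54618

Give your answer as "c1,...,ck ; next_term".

-3,1 ; -180391

  a_2 = -3·3 + 1·-4 = -13
  a_3 = -3·-13 + 1·3 = 42
  a_4 = -3·42 + 1·-13 = -139
  a_5 = -3·-139 + 1·42 = 459
  a_6 = -3·459 + 1·-139 = -1516
  a_7 = -3·-1516 + 1·459 = 5007
  a_8 = -3·5007 + 1·-1516 = -16537
  a_9 = -3·-16537 + 1·5007 = 54618
  a_10 = -3·54618 + 1·-16537 = -180391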